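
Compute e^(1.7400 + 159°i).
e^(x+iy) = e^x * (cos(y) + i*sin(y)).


e^1.7400 = 5.6973
cos(159°) = -0.93358
sin(159°) = 0.35837
Real = 5.6973*(-0.93358) = -5.3189
Imag = 5.6973*0.35837 = 2.0417

-5.3189 + 2.0417i


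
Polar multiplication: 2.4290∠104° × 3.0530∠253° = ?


r = 2.4290 * 3.0530 = 7.4157
theta = 104° + 253° = 357° = 357° (mod 360)

7.4157 cis(357°)


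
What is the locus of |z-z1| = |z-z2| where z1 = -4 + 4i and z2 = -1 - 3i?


Equal distances means the locus is the perpendicular bisector of z1 and z2.
Midpoint = ((-4+(-1))/2, (4+(-3))/2) = (-2.5000, 0.5000)

Perpendicular bisector through (-2.5000, 0.5000)


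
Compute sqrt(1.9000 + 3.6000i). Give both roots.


|z| = sqrt(3.61+12.96) = 4.0706
sqrt((|z|+a)/2) = sqrt((4.0706+1.9)/2) = sqrt(2.9853) = 1.7278
sqrt((|z|-a)/2) = sqrt((4.0706-1.9)/2) = sqrt(1.0853) = 1.0418

±(1.7278 + 1.0418i) i.e. 1.7278 + 1.0418i and -1.7278 - 1.0418i


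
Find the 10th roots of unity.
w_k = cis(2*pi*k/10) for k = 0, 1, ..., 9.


The 10th roots of unity are cis(360k/10°) for k=0..9
Angle step = 360/10 = 36°
Primitive root: cis(36°)
Primitive root = 0.8090 + 0.5878i

10 roots at angles: 0°, 36°, 72°, 108°, 144°, 180°, 216°, 252°, 288°, 324°


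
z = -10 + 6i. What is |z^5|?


|z| = sqrt(100+36) = sqrt(136) = 11.6619
|z^5| = |z|^5 = (sqrt(136))^5 = 136^2 * sqrt(136) = 18496*sqrt(136)

|z^5| = 18496*sqrt(136) ≈ 215698.5725


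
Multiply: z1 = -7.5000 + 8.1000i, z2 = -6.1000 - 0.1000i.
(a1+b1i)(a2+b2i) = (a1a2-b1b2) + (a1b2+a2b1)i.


Real = -7.5*(-6.1) - 8.1*(-0.1) = 45.75 - (-0.81) = 46.56
Imag = -7.5*(-0.1) - (6.1)*8.1 = 0.75 - (49.41) = -48.66

46.5600 - 48.6600i


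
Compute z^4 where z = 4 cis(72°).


r^4 = 4^4 = 256
n*theta = 4*72° = 288° = 288° (mod 360)
a = 256*cos(288°) = 79.1084
b = 256*sin(288°) = -243.4705

256 cis(288°) = 79.1084 - 243.4705i


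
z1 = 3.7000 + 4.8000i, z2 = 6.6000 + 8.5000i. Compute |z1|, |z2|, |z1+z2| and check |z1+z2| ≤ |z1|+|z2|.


|z1| = sqrt(3.7^2 + 4.8^2) = sqrt(36.73) = 6.0605
|z2| = sqrt(6.6^2 + 8.5^2) = sqrt(115.81) = 10.7615
z1+z2 = 10.3000 + 13.3000i
|z1+z2| = sqrt(282.98) = 16.8220
|z1|+|z2| = 6.0605 + 10.7615 = 16.8220

|z1+z2| = 16.8220 ≤ |z1|+|z2| = 16.8220 (verified)


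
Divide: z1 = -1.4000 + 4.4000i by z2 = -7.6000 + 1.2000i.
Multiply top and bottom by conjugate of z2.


Conjugate of z2 = -7.6000 - 1.2000i
Numerator: (-1.4000 + 4.4000i)(-7.6000 - 1.2000i) = 15.9200 - 31.7600i
Denominator: (-7.6)^2 + 1.2^2 = 59.2
Result = (15.9200 - 31.7600i)/59.2

0.2689 - 0.5365i


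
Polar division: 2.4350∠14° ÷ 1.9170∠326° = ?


r = 2.4350 / 1.9170 = 1.2702
theta = 14° - 326° = -312° = 48° (mod 360)

1.2702 cis(48°)


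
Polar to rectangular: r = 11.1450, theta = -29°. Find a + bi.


a = 11.1450*cos(-29°) = 11.1450*0.87462 = 9.7476
b = 11.1450*sin(-29°) = 11.1450*(-0.48481) = -5.4032

9.7476 - 5.4032i


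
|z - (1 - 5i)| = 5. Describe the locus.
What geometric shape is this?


|z - z0| = r is a circle with center z0 and radius r.
Center = (1, -5), radius = 5

Circle with center (1, -5) and radius 5


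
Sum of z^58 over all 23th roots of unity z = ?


The roots are w_k = w^k with w = e^(2*pi*i/23), and (w^k)^58 = (w^58)^k.
So S = 1 + u + u^2 + ... + u^(22) with u = w^58.
58 = 2*23 + 12, so 58 is not a multiple of 23: u = (w^23)^2 * w^12 = w^12 ≠ 1 (w is a primitive 23th root), while u^23 = (w^23)^58 = 1.
Geometric series: S = (1 - u^23)/(1 - u) = (1 - 1)/(1 - u) = 0

S = 0


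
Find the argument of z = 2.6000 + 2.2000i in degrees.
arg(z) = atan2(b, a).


Re = 2.6, Im = 2.2
arg = atan2(2.2, 2.6) = 40.2364 degrees

arg(z) = 40.2364 degrees


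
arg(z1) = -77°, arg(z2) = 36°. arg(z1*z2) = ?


arg(z1*z2) = -77° + 36° = -41°
Normalized to (-180°, 180°]: -41°

-41°


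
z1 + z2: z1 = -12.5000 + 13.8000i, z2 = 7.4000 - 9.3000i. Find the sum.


Real: -12.5 + 7.4 = -5.1
Imag: 13.8 - 9.3 = 4.5

-5.1000 + 4.5000i


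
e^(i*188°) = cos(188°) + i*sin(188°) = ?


cos(188°) = -0.9903
sin(188°) = -0.1392

e^(i*188°) = -0.9903 - 0.1392i


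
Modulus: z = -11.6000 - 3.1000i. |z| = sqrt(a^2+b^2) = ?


|z| = sqrt((-11.6)^2 + (-3.1)^2) = sqrt(134.56 + 9.61) = sqrt(144.17) = 12.0071

|z| = 12.0071


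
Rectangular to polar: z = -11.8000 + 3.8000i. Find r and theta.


r = sqrt(139.24+14.44) = sqrt(153.68) = 12.3968
theta = atan2(3.8, -11.8) = 162.1497 degrees

r = 12.3968, theta = 162.1497 degrees


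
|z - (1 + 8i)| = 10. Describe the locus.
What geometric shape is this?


|z - z0| = r is a circle with center z0 and radius r.
Center = (1, 8), radius = 10

Circle with center (1, 8) and radius 10


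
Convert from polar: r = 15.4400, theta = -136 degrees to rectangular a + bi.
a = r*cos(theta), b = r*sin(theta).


a = 15.4400*cos(-136°) = 15.4400*(-0.71934) = -11.1066
b = 15.4400*sin(-136°) = 15.4400*(-0.694658) = -10.7255

-11.1066 - 10.7255i


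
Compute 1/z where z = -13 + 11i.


|z|^2 = 169+121 = 290
1/z = (-13 - 11i)/290

1/z = -0.0448 - 0.0379i


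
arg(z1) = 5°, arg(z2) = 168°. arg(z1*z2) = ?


arg(z1*z2) = 5° + 168° = 173°
Normalized to (-180°, 180°]: 173°

173°


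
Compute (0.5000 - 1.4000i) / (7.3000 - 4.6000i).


Conjugate of z2 = 7.3000 + 4.6000i
Numerator: (0.5000 - 1.4000i)(7.3000 + 4.6000i) = 10.0900 - 7.9200i
Denominator: 7.3^2 + (-4.6)^2 = 74.45
Result = (10.0900 - 7.9200i)/74.45

0.1355 - 0.1064i


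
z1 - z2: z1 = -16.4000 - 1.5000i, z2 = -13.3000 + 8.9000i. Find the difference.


Real: -16.4 + 13.3 = -3.1
Imag: -1.5 - 8.9 = -10.4

-3.1000 - 10.4000i


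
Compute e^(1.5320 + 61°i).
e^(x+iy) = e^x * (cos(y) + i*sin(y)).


e^1.5320 = 4.6274
cos(61°) = 0.4848
sin(61°) = 0.87462
Real = 4.6274*0.4848 = 2.2434
Imag = 4.6274*0.87462 = 4.0472

2.2434 + 4.0472i


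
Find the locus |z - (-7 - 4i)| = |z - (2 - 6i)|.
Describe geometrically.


Equal distances means the locus is the perpendicular bisector of z1 and z2.
Midpoint = ((-7+2)/2, (-4+(-6))/2) = (-2.5000, -5.0000)

Perpendicular bisector through (-2.5000, -5.0000)


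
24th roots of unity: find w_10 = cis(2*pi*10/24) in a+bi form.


Angle = 360*10/24 = 150°
a = cos(150°) = -0.8660
b = sin(150°) = 0.5000

-0.8660 + 0.5000i


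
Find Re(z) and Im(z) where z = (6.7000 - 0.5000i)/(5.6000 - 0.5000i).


Multiply by conjugate: (6.7000 - 0.5000i)(5.6000 + 0.5000i) / (5.6^2 + (-0.5)^2)
Numerator real = 6.7*5.6 - (0.5)*(-0.5) = 37.77
Numerator imag = -0.5*5.6 - 6.7*(-0.5) = 0.55
Denominator = 31.61
Re(z) = 37.77/31.61 = 1.1949
Im(z) = 0.55/31.61 = 0.0174

Re(z) = 1.1949, Im(z) = 0.0174


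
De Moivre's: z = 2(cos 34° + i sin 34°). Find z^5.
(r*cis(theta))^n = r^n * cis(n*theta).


r^5 = 2^5 = 32
n*theta = 5*34° = 170° = 170° (mod 360)
a = 32*cos(170°) = -31.5138
b = 32*sin(170°) = 5.5567

32 cis(170°) = -31.5138 + 5.5567i


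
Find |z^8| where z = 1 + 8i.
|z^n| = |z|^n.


|z| = sqrt(1+64) = sqrt(65) = 8.0623
|z^8| = |z|^8 = (sqrt(65))^8 = 65^4 = 17850625

|z^8| = 17850625


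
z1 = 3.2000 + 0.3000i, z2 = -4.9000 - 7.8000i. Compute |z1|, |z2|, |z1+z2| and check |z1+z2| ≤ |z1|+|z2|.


|z1| = sqrt(3.2^2 + 0.3^2) = sqrt(10.33) = 3.2140
|z2| = sqrt((-4.9)^2 + (-7.8)^2) = sqrt(84.85) = 9.2114
z1+z2 = -1.7000 - 7.5000i
|z1+z2| = sqrt(59.14) = 7.6903
|z1|+|z2| = 3.2140 + 9.2114 = 12.4254

|z1+z2| = 7.6903 ≤ |z1|+|z2| = 12.4254 (verified)


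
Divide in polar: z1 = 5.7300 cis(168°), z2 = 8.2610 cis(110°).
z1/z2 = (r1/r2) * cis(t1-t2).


r = 5.7300 / 8.2610 = 0.6936
theta = 168° - 110° = 58° = 58° (mod 360)

0.6936 cis(58°)


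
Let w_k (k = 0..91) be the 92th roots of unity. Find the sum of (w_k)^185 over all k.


The roots are w_k = w^k with w = e^(2*pi*i/92), and (w^k)^185 = (w^185)^k.
So S = 1 + u + u^2 + ... + u^(91) with u = w^185.
185 = 2*92 + 1, so 185 is not a multiple of 92: u = (w^92)^2 * w^1 = w^1 ≠ 1 (w is a primitive 92th root), while u^92 = (w^92)^185 = 1.
Geometric series: S = (1 - u^92)/(1 - u) = (1 - 1)/(1 - u) = 0

S = 0


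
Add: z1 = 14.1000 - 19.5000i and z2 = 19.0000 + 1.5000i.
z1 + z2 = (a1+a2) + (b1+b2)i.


Real: 14.1 + 19 = 33.1
Imag: -19.5 + 1.5 = -18

33.1000 - 18.0000i


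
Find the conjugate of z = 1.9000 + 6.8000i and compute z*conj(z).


z_bar = 1.9000 - 6.8000i
z*z_bar = 1.9^2 + 6.8^2 = 3.61 + 46.24 = 49.85

z_bar = 1.9000 - 6.8000i, z*z_bar = 49.85


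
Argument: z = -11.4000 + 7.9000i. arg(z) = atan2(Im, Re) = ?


Re = -11.4, Im = 7.9
arg = atan2(7.9, -11.4) = 145.2787 degrees

arg(z) = 145.2787 degrees


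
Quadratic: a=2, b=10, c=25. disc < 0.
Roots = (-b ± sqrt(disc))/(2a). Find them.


disc = 10^2 - 4*2*25 = 100 - 200 = -100
sqrt(|disc|) = sqrt(100) = 10.0000
Real part = -10/(2*2) = -2.5000
Imag part = 10.0000/(2*2) = 2.5000

-2.5000 ± 2.5000i


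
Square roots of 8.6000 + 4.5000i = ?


|z| = sqrt(73.96+20.25) = 9.7062
sqrt((|z|+a)/2) = sqrt((9.7062+8.6)/2) = sqrt(9.1531) = 3.0254
sqrt((|z|-a)/2) = sqrt((9.7062-8.6)/2) = sqrt(0.5531) = 0.7437

±(3.0254 + 0.7437i) i.e. 3.0254 + 0.7437i and -3.0254 - 0.7437i


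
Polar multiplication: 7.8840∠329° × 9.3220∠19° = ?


r = 7.8840 * 9.3220 = 73.4946
theta = 329° + 19° = 348° = 348° (mod 360)

73.4946 cis(348°)


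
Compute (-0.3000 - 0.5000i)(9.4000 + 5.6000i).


Real = -0.3*9.4 - (-0.5)*5.6 = -2.82 - (-2.8) = -0.02
Imag = -0.3*5.6 + 9.4*(-0.5) = -1.68 - (4.7) = -6.38

-0.0200 - 6.3800i


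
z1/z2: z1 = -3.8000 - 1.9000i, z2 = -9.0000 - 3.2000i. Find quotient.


Conjugate of z2 = -9.0000 + 3.2000i
Numerator: (-3.8000 - 1.9000i)(-9.0000 + 3.2000i) = 40.2800 + 4.9400i
Denominator: (-9)^2 + (-3.2)^2 = 91.24
Result = (40.2800 + 4.9400i)/91.24

0.4415 + 0.0541i


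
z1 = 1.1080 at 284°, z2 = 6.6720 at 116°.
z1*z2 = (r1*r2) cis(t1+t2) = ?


r = 1.1080 * 6.6720 = 7.3926
theta = 284° + 116° = 400° = 40° (mod 360)

7.3926 cis(40°)


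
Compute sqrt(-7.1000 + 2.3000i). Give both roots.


|z| = sqrt(50.41+5.29) = 7.4632
sqrt((|z|+a)/2) = sqrt((7.4632+(-7.1))/2) = sqrt(0.1816) = 0.4262
sqrt((|z|-a)/2) = sqrt((7.4632-(-7.1))/2) = sqrt(7.2816) = 2.6984

±(0.4262 + 2.6984i) i.e. 0.4262 + 2.6984i and -0.4262 - 2.6984i


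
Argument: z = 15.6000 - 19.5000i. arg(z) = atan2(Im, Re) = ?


Re = 15.6, Im = -19.5
arg = atan2(-19.5, 15.6) = -51.3402 degrees

arg(z) = -51.3402 degrees


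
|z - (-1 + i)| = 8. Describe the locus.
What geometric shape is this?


|z - z0| = r is a circle with center z0 and radius r.
Center = (-1, 1), radius = 8

Circle with center (-1, 1) and radius 8


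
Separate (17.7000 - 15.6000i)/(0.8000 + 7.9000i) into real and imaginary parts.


Multiply by conjugate: (17.7000 - 15.6000i)(0.8000 - 7.9000i) / (0.8^2 + 7.9^2)
Numerator real = 17.7*0.8 - (15.6)*7.9 = -109.08
Numerator imag = -15.6*0.8 - 17.7*7.9 = -152.31
Denominator = 63.05
Re(z) = -109.08/63.05 = -1.7301
Im(z) = -152.31/63.05 = -2.4157

Re(z) = -1.7301, Im(z) = -2.4157


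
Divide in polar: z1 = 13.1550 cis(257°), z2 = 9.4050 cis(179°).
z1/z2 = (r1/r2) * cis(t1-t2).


r = 13.1550 / 9.4050 = 1.3987
theta = 257° - 179° = 78° = 78° (mod 360)

1.3987 cis(78°)


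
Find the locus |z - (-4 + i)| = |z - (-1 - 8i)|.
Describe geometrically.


Equal distances means the locus is the perpendicular bisector of z1 and z2.
Midpoint = ((-4+(-1))/2, (1+(-8))/2) = (-2.5000, -3.5000)

Perpendicular bisector through (-2.5000, -3.5000)


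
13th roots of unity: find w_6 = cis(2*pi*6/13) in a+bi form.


Angle = 360*6/13 = 166.1538°
a = cos(166.1538°) = -0.9709
b = sin(166.1538°) = 0.2393

-0.9709 + 0.2393i


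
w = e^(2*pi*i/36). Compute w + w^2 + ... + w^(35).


With w = e^(2*pi*i/36), all 36 of the 36th roots of unity w^0 = 1, w, ..., w^(35) sum to 0: 1 + w + ... + w^(35) = (1 - w^36)/(1 - w) = 0 since w^36 = 1, w ≠ 1.
Removing the root 1: w + w^2 + ... + w^(35) = 0 - 1 = -1

Sum = -1


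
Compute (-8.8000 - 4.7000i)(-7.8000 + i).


Real = -8.8*(-7.8) - (-4.7)*1 = 68.64 - (-4.7) = 73.34
Imag = -8.8*1 - (7.8)*(-4.7) = -8.8 + 36.66 = 27.86

73.3400 + 27.8600i


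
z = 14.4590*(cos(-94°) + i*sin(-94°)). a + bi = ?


a = 14.4590*cos(-94°) = 14.4590*(-0.069756) = -1.0086
b = 14.4590*sin(-94°) = 14.4590*(-0.997564) = -14.4238

-1.0086 - 14.4238i


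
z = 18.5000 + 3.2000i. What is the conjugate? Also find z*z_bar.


z_bar = 18.5000 - 3.2000i
z*z_bar = 18.5^2 + 3.2^2 = 342.25 + 10.24 = 352.49

z_bar = 18.5000 - 3.2000i, z*z_bar = 352.49


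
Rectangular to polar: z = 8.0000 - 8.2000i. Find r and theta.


r = sqrt(64+67.24) = sqrt(131.24) = 11.4560
theta = atan2(-8.2, 8) = -45.7073 degrees

r = 11.4560, theta = -45.7073 degrees


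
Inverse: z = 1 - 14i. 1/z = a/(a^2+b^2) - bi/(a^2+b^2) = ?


|z|^2 = 1+196 = 197
1/z = (1 + 14i)/197

1/z = 0.0051 + 0.0711i


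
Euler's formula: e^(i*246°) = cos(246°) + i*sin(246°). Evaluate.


cos(246°) = -0.4067
sin(246°) = -0.9135

e^(i*246°) = -0.4067 - 0.9135i


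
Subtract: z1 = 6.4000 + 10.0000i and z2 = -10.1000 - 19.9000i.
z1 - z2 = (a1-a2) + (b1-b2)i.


Real: 6.4 + 10.1 = 16.5
Imag: 10 + 19.9 = 29.9

16.5000 + 29.9000i


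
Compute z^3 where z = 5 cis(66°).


r^3 = 5^3 = 125
n*theta = 3*66° = 198° = 198° (mod 360)
a = 125*cos(198°) = -118.8821
b = 125*sin(198°) = -38.6271

125 cis(198°) = -118.8821 - 38.6271i


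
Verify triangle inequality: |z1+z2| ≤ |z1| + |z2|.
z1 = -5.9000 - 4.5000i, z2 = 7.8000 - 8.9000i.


|z1| = sqrt((-5.9)^2 + (-4.5)^2) = sqrt(55.06) = 7.4202
|z2| = sqrt(7.8^2 + (-8.9)^2) = sqrt(140.05) = 11.8343
z1+z2 = 1.9000 - 13.4000i
|z1+z2| = sqrt(183.17) = 13.5340
|z1|+|z2| = 7.4202 + 11.8343 = 19.2545

|z1+z2| = 13.5340 ≤ |z1|+|z2| = 19.2545 (verified)


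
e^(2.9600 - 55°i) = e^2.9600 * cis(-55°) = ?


e^2.9600 = 19.2980
cos(-55°) = 0.57358
sin(-55°) = -0.81915
Real = 19.2980*0.57358 = 11.0689
Imag = 19.2980*(-0.81915) = -15.8080

11.0689 - 15.8080i


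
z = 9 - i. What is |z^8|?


|z| = sqrt(81+1) = sqrt(82) = 9.0554
|z^8| = |z|^8 = (sqrt(82))^8 = 82^4 = 45212176

|z^8| = 45212176


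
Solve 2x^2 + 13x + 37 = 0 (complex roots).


disc = 13^2 - 4*2*37 = 169 - 296 = -127
sqrt(|disc|) = sqrt(127) = 11.2694
Real part = -13/(2*2) = -3.2500
Imag part = 11.2694/(2*2) = 2.8174

-3.2500 ± 2.8174i


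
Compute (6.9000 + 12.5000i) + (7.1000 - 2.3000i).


Real: 6.9 + 7.1 = 14
Imag: 12.5 - 2.3 = 10.2

14.0000 + 10.2000i


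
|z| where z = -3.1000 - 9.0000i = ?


|z| = sqrt((-3.1)^2 + (-9)^2) = sqrt(9.61 + 81) = sqrt(90.61) = 9.5189

|z| = 9.5189


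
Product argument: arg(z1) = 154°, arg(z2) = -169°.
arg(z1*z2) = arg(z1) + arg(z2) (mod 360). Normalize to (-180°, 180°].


arg(z1*z2) = 154° - 169° = -15°
Normalized to (-180°, 180°]: -15°

-15°


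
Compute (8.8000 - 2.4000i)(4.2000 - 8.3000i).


Real = 8.8*4.2 - (-2.4)*(-8.3) = 36.96 - 19.92 = 17.04
Imag = 8.8*(-8.3) + 4.2*(-2.4) = -73.04 - (10.08) = -83.12

17.0400 - 83.1200i


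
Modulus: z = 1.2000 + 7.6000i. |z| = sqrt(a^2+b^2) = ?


|z| = sqrt(1.2^2 + 7.6^2) = sqrt(1.44 + 57.76) = sqrt(59.2) = 7.6942

|z| = 7.6942


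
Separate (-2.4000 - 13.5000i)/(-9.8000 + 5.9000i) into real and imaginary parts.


Multiply by conjugate: (-2.4000 - 13.5000i)(-9.8000 - 5.9000i) / ((-9.8)^2 + 5.9^2)
Numerator real = -2.4*(-9.8) - (13.5)*5.9 = -56.13
Numerator imag = -13.5*(-9.8) - (-2.4)*5.9 = 146.46
Denominator = 130.85
Re(z) = -56.13/130.85 = -0.4290
Im(z) = 146.46/130.85 = 1.1193

Re(z) = -0.4290, Im(z) = 1.1193


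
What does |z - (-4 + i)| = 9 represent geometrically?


|z - z0| = r is a circle with center z0 and radius r.
Center = (-4, 1), radius = 9

Circle with center (-4, 1) and radius 9


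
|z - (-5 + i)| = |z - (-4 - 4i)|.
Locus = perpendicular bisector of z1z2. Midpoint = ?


Equal distances means the locus is the perpendicular bisector of z1 and z2.
Midpoint = ((-5+(-4))/2, (1+(-4))/2) = (-4.5000, -1.5000)

Perpendicular bisector through (-4.5000, -1.5000)


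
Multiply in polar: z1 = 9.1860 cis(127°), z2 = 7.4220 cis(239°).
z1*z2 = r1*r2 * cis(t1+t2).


r = 9.1860 * 7.4220 = 68.1785
theta = 127° + 239° = 366° = 6° (mod 360)

68.1785 cis(6°)


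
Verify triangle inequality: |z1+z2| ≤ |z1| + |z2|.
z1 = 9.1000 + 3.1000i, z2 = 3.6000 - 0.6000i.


|z1| = sqrt(9.1^2 + 3.1^2) = sqrt(92.42) = 9.6135
|z2| = sqrt(3.6^2 + (-0.6)^2) = sqrt(13.32) = 3.6497
z1+z2 = 12.7000 + 2.5000i
|z1+z2| = sqrt(167.54) = 12.9437
|z1|+|z2| = 9.6135 + 3.6497 = 13.2632

|z1+z2| = 12.9437 ≤ |z1|+|z2| = 13.2632 (verified)


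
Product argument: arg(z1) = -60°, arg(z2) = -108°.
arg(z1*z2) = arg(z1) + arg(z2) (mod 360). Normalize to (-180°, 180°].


arg(z1*z2) = -60° - 108° = -168°
Normalized to (-180°, 180°]: -168°

-168°


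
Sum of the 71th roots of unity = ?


The sum of all 71th roots of unity is 0.
Geometric series: (1 - w^71)/(1 - w) = (1-1)/(1-w) = 0 since w^71 = 1, w ≠ 1.
Alternatively: coefficient of z^70 in z^71 - 1 is 0.

0


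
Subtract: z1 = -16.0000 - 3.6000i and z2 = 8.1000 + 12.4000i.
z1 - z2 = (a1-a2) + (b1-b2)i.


Real: -16 - 8.1 = -24.1
Imag: -3.6 - 12.4 = -16

-24.1000 - 16.0000i


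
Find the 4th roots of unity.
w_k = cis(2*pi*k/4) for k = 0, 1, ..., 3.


The 4th roots of unity are cis(360k/4°) for k=0..3
Angle step = 360/4 = 90°
Primitive root: cis(90°)
Primitive root = 0 + 1.0000i

4 roots at angles: 0°, 90°, 180°, 270°


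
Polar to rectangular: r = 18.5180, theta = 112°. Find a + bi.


a = 18.5180*cos(112°) = 18.5180*(-0.37461) = -6.9370
b = 18.5180*sin(112°) = 18.5180*0.927184 = 17.1696

-6.9370 + 17.1696i


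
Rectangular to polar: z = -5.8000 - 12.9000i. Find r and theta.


r = sqrt(33.64+166.41) = sqrt(200.05) = 14.1439
theta = atan2(-12.9, -5.8) = -114.2093 degrees

r = 14.1439, theta = -114.2093 degrees


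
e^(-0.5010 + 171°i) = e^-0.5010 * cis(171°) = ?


e^-0.5010 = 0.60592
cos(171°) = -0.9877
sin(171°) = 0.1564
Real = 0.60592*(-0.9877) = -0.5985
Imag = 0.60592*0.1564 = 0.0948

-0.5985 + 0.0948i


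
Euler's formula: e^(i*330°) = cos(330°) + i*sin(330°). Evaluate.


cos(330°) = 0.8660
sin(330°) = -0.5000

e^(i*330°) = 0.8660 - 0.5000i


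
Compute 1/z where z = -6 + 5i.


|z|^2 = 36+25 = 61
1/z = (-6 - 5i)/61

1/z = -0.0984 - 0.0820i


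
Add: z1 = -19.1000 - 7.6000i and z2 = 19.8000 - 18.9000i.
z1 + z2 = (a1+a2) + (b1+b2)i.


Real: -19.1 + 19.8 = 0.7
Imag: -7.6 - 18.9 = -26.5

0.7000 - 26.5000i


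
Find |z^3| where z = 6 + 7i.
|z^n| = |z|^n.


|z| = sqrt(36+49) = sqrt(85) = 9.2195
|z^3| = |z|^3 = (sqrt(85))^3 = 85*sqrt(85)

|z^3| = 85*sqrt(85) ≈ 783.6613


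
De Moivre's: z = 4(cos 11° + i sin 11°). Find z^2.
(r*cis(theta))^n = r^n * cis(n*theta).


r^2 = 4^2 = 16
n*theta = 2*11° = 22° = 22° (mod 360)
a = 16*cos(22°) = 14.8349
b = 16*sin(22°) = 5.9937

16 cis(22°) = 14.8349 + 5.9937i


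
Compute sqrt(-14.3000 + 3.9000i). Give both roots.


|z| = sqrt(204.49+15.21) = 14.8223
sqrt((|z|+a)/2) = sqrt((14.8223+(-14.3))/2) = sqrt(0.2611) = 0.5110
sqrt((|z|-a)/2) = sqrt((14.8223-(-14.3))/2) = sqrt(14.5611) = 3.8159

±(0.5110 + 3.8159i) i.e. 0.5110 + 3.8159i and -0.5110 - 3.8159i


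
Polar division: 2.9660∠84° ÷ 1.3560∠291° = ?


r = 2.9660 / 1.3560 = 2.1873
theta = 84° - 291° = -207° = 153° (mod 360)

2.1873 cis(153°)


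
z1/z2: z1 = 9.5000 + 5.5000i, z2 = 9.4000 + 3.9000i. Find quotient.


Conjugate of z2 = 9.4000 - 3.9000i
Numerator: (9.5000 + 5.5000i)(9.4000 - 3.9000i) = 110.7500 + 14.6500i
Denominator: 9.4^2 + 3.9^2 = 103.57
Result = (110.7500 + 14.6500i)/103.57

1.0693 + 0.1415i


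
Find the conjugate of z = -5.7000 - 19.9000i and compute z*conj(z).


z_bar = -5.7000 + 19.9000i
z*z_bar = (-5.7)^2 + (-19.9)^2 = 32.49 + 396.01 = 428.5

z_bar = -5.7000 + 19.9000i, z*z_bar = 428.5


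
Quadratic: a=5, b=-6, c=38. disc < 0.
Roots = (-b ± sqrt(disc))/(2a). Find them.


disc = (-6)^2 - 4*5*38 = 36 - 760 = -724
sqrt(|disc|) = sqrt(724) = 26.9072
Real part = 6/(2*5) = 0.6000
Imag part = 26.9072/(2*5) = 2.6907

0.6000 ± 2.6907i


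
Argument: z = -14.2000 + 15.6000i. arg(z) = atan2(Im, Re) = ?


Re = -14.2, Im = 15.6
arg = atan2(15.6, -14.2) = 132.3102 degrees

arg(z) = 132.3102 degrees


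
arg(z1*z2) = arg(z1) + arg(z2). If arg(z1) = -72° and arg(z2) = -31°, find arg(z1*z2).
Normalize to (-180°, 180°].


arg(z1*z2) = -72° - 31° = -103°
Normalized to (-180°, 180°]: -103°

-103°


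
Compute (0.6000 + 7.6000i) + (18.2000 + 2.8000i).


Real: 0.6 + 18.2 = 18.8
Imag: 7.6 + 2.8 = 10.4

18.8000 + 10.4000i


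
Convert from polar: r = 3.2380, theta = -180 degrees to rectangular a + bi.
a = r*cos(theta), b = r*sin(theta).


a = 3.2380*cos(-180°) = 3.2380*(-1) = -3.2380
b = 3.2380*sin(-180°) = 3.2380*0 = 0

-3.2380 + 0i


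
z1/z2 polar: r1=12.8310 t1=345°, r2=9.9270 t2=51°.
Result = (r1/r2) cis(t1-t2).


r = 12.8310 / 9.9270 = 1.2925
theta = 345° - 51° = 294° = 294° (mod 360)

1.2925 cis(294°)


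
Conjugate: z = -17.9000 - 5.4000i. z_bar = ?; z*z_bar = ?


z_bar = -17.9000 + 5.4000i
z*z_bar = (-17.9)^2 + (-5.4)^2 = 320.41 + 29.16 = 349.57

z_bar = -17.9000 + 5.4000i, z*z_bar = 349.57


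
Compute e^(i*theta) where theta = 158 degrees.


cos(158°) = -0.9272
sin(158°) = 0.3746

e^(i*158°) = -0.9272 + 0.3746i


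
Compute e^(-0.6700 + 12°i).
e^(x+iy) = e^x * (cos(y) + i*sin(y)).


e^-0.6700 = 0.5117
cos(12°) = 0.9781
sin(12°) = 0.2079
Real = 0.5117*0.9781 = 0.5005
Imag = 0.5117*0.2079 = 0.1064

0.5005 + 0.1064i


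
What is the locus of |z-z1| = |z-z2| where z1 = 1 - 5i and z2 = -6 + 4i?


Equal distances means the locus is the perpendicular bisector of z1 and z2.
Midpoint = ((1+(-6))/2, (-5+4)/2) = (-2.5000, -0.5000)

Perpendicular bisector through (-2.5000, -0.5000)


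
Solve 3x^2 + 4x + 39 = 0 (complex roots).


disc = 4^2 - 4*3*39 = 16 - 468 = -452
sqrt(|disc|) = sqrt(452) = 21.2603
Real part = -4/(2*3) = -0.6667
Imag part = 21.2603/(2*3) = 3.5434

-0.6667 ± 3.5434i


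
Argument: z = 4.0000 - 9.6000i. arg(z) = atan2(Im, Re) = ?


Re = 4, Im = -9.6
arg = atan2(-9.6, 4) = -67.3801 degrees

arg(z) = -67.3801 degrees


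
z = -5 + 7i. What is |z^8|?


|z| = sqrt(25+49) = sqrt(74) = 8.6023
|z^8| = |z|^8 = (sqrt(74))^8 = 74^4 = 29986576

|z^8| = 29986576


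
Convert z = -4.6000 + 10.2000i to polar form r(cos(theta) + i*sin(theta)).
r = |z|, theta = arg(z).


r = sqrt(21.16+104.04) = sqrt(125.2) = 11.1893
theta = atan2(10.2, -4.6) = 114.2744 degrees

r = 11.1893, theta = 114.2744 degrees


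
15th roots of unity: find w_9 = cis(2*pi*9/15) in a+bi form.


Angle = 360*9/15 = 216°
a = cos(216°) = -0.8090
b = sin(216°) = -0.5878

-0.8090 - 0.5878i


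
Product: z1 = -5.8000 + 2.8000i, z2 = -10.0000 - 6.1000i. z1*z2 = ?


Real = -5.8*(-10) - 2.8*(-6.1) = 58 - (-17.08) = 75.08
Imag = -5.8*(-6.1) - (10)*2.8 = 35.38 - (28) = 7.38

75.0800 + 7.3800i


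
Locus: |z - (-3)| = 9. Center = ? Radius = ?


|z - z0| = r is a circle with center z0 and radius r.
Center = (-3, 0), radius = 9

Circle with center (-3, 0) and radius 9


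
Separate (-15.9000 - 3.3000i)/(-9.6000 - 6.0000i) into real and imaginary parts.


Multiply by conjugate: (-15.9000 - 3.3000i)(-9.6000 + 6.0000i) / ((-9.6)^2 + (-6)^2)
Numerator real = -15.9*(-9.6) - (3.3)*(-6) = 172.44
Numerator imag = -3.3*(-9.6) - (-15.9)*(-6) = -63.72
Denominator = 128.16
Re(z) = 172.44/128.16 = 1.3455
Im(z) = -63.72/128.16 = -0.4972

Re(z) = 1.3455, Im(z) = -0.4972


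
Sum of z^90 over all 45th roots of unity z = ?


The roots are w_k = w^k with w = e^(2*pi*i/45), and (w^k)^90 = (w^90)^k.
So S = 1 + u + u^2 + ... + u^(44) with u = w^90.
90 = 2*45 + 0, so 90 is a multiple of 45 and u = (w^45)^2 = 1.
Every one of the 45 terms equals 1: S = 45

S = 45


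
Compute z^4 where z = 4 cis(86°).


r^4 = 4^4 = 256
n*theta = 4*86° = 344° = 344° (mod 360)
a = 256*cos(344°) = 246.0830
b = 256*sin(344°) = -70.5632

256 cis(344°) = 246.0830 - 70.5632i


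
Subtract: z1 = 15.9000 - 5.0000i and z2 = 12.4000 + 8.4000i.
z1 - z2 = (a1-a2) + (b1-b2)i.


Real: 15.9 - 12.4 = 3.5
Imag: -5 - 8.4 = -13.4

3.5000 - 13.4000i


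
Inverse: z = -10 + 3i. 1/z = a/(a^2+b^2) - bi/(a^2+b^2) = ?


|z|^2 = 100+9 = 109
1/z = (-10 - 3i)/109

1/z = -0.0917 - 0.0275i


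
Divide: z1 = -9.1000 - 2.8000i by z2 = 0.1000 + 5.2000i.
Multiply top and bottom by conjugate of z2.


Conjugate of z2 = 0.1000 - 5.2000i
Numerator: (-9.1000 - 2.8000i)(0.1000 - 5.2000i) = -15.4700 + 47.0400i
Denominator: 0.1^2 + 5.2^2 = 27.05
Result = (-15.4700 + 47.0400i)/27.05

-0.5719 + 1.7390i


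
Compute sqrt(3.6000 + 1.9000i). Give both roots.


|z| = sqrt(12.96+3.61) = 4.0706
sqrt((|z|+a)/2) = sqrt((4.0706+3.6)/2) = sqrt(3.8353) = 1.9584
sqrt((|z|-a)/2) = sqrt((4.0706-3.6)/2) = sqrt(0.2353) = 0.4851

±(1.9584 + 0.4851i) i.e. 1.9584 + 0.4851i and -1.9584 - 0.4851i


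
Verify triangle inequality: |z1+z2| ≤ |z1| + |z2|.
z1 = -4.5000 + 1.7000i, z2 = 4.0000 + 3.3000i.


|z1| = sqrt((-4.5)^2 + 1.7^2) = sqrt(23.14) = 4.8104
|z2| = sqrt(4^2 + 3.3^2) = sqrt(26.89) = 5.1856
z1+z2 = -0.5000 + 5.0000i
|z1+z2| = sqrt(25.25) = 5.0249
|z1|+|z2| = 4.8104 + 5.1856 = 9.9960

|z1+z2| = 5.0249 ≤ |z1|+|z2| = 9.9960 (verified)


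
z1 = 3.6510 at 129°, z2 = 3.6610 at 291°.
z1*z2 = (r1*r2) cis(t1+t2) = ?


r = 3.6510 * 3.6610 = 13.3663
theta = 129° + 291° = 420° = 60° (mod 360)

13.3663 cis(60°)


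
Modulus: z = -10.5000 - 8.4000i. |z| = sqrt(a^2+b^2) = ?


|z| = sqrt((-10.5)^2 + (-8.4)^2) = sqrt(110.25 + 70.56) = sqrt(180.81) = 13.4466

|z| = 13.4466


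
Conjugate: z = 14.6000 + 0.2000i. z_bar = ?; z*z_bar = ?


z_bar = 14.6000 - 0.2000i
z*z_bar = 14.6^2 + 0.2^2 = 213.16 + 0.04 = 213.2

z_bar = 14.6000 - 0.2000i, z*z_bar = 213.2


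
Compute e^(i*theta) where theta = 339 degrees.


cos(339°) = 0.9336
sin(339°) = -0.3584

e^(i*339°) = 0.9336 - 0.3584i


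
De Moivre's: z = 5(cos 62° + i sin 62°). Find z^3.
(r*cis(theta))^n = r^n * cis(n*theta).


r^3 = 5^3 = 125
n*theta = 3*62° = 186° = 186° (mod 360)
a = 125*cos(186°) = -124.3152
b = 125*sin(186°) = -13.0661

125 cis(186°) = -124.3152 - 13.0661i


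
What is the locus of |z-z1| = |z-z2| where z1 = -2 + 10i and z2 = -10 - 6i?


Equal distances means the locus is the perpendicular bisector of z1 and z2.
Midpoint = ((-2+(-10))/2, (10+(-6))/2) = (-6.0000, 2.0000)

Perpendicular bisector through (-6.0000, 2.0000)


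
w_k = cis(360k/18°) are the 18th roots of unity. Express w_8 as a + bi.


Angle = 360*8/18 = 160°
a = cos(160°) = -0.9397
b = sin(160°) = 0.3420

-0.9397 + 0.3420i


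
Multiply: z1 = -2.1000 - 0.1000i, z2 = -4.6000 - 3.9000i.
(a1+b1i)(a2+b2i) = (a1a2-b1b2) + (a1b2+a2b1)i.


Real = -2.1*(-4.6) - (-0.1)*(-3.9) = 9.66 - 0.39 = 9.27
Imag = -2.1*(-3.9) - (4.6)*(-0.1) = 8.19 + 0.46 = 8.65

9.2700 + 8.6500i


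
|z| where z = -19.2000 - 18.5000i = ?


|z| = sqrt((-19.2)^2 + (-18.5)^2) = sqrt(368.64 + 342.25) = sqrt(710.89) = 26.6625

|z| = 26.6625


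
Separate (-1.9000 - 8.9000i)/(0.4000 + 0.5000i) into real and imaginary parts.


Multiply by conjugate: (-1.9000 - 8.9000i)(0.4000 - 0.5000i) / (0.4^2 + 0.5^2)
Numerator real = -1.9*0.4 - (8.9)*0.5 = -5.21
Numerator imag = -8.9*0.4 - (-1.9)*0.5 = -2.61
Denominator = 0.41
Re(z) = -5.21/0.41 = -12.7073
Im(z) = -2.61/0.41 = -6.3659

Re(z) = -12.7073, Im(z) = -6.3659


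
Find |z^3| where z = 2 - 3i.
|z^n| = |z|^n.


|z| = sqrt(4+9) = sqrt(13) = 3.6056
|z^3| = |z|^3 = (sqrt(13))^3 = 13*sqrt(13)

|z^3| = 13*sqrt(13) ≈ 46.8722


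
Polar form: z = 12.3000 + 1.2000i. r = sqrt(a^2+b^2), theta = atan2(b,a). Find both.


r = sqrt(151.29+1.44) = sqrt(152.73) = 12.3584
theta = atan2(1.2, 12.3) = 5.5722 degrees

r = 12.3584, theta = 5.5722 degrees


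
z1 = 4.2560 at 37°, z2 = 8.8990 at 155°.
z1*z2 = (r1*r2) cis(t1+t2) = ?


r = 4.2560 * 8.8990 = 37.8741
theta = 37° + 155° = 192° = 192° (mod 360)

37.8741 cis(192°)


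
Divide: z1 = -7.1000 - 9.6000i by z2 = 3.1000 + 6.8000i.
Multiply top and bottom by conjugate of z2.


Conjugate of z2 = 3.1000 - 6.8000i
Numerator: (-7.1000 - 9.6000i)(3.1000 - 6.8000i) = -87.2900 + 18.5200i
Denominator: 3.1^2 + 6.8^2 = 55.85
Result = (-87.2900 + 18.5200i)/55.85

-1.5629 + 0.3316i


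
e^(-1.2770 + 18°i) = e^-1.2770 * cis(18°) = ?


e^-1.2770 = 0.2789
cos(18°) = 0.951057
sin(18°) = 0.309
Real = 0.2789*0.951057 = 0.2652
Imag = 0.2789*0.309 = 0.0862

0.2652 + 0.0862i


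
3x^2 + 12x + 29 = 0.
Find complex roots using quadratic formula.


disc = 12^2 - 4*3*29 = 144 - 348 = -204
sqrt(|disc|) = sqrt(204) = 14.2829
Real part = -12/(2*3) = -2.0000
Imag part = 14.2829/(2*3) = 2.3805

-2.0000 ± 2.3805i


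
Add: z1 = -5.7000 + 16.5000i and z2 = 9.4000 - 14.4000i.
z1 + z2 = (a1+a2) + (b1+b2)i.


Real: -5.7 + 9.4 = 3.7
Imag: 16.5 - 14.4 = 2.1

3.7000 + 2.1000i


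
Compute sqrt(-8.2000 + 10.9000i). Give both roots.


|z| = sqrt(67.24+118.81) = 13.6400
sqrt((|z|+a)/2) = sqrt((13.6400+(-8.2))/2) = sqrt(2.7200) = 1.6492
sqrt((|z|-a)/2) = sqrt((13.6400-(-8.2))/2) = sqrt(10.9200) = 3.3045

±(1.6492 + 3.3045i) i.e. 1.6492 + 3.3045i and -1.6492 - 3.3045i


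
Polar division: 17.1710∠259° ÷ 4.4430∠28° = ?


r = 17.1710 / 4.4430 = 3.8647
theta = 259° - 28° = 231° = 231° (mod 360)

3.8647 cis(231°)


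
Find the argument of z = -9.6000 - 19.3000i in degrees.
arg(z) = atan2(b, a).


Re = -9.6, Im = -19.3
arg = atan2(-19.3, -9.6) = -116.4462 degrees

arg(z) = -116.4462 degrees


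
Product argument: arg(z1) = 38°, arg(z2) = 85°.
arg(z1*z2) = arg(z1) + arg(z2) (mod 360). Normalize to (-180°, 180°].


arg(z1*z2) = 38° + 85° = 123°
Normalized to (-180°, 180°]: 123°

123°


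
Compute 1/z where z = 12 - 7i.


|z|^2 = 144+49 = 193
1/z = (12 + 7i)/193

1/z = 0.0622 + 0.0363i


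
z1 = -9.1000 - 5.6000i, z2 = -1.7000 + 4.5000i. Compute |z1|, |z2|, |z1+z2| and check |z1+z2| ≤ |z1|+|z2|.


|z1| = sqrt((-9.1)^2 + (-5.6)^2) = sqrt(114.17) = 10.6850
|z2| = sqrt((-1.7)^2 + 4.5^2) = sqrt(23.14) = 4.8104
z1+z2 = -10.8000 - 1.1000i
|z1+z2| = sqrt(117.85) = 10.8559
|z1|+|z2| = 10.6850 + 4.8104 = 15.4954

|z1+z2| = 10.8559 ≤ |z1|+|z2| = 15.4954 (verified)


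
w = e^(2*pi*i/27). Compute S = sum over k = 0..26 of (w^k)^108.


The roots are w_k = w^k with w = e^(2*pi*i/27), and (w^k)^108 = (w^108)^k.
So S = 1 + u + u^2 + ... + u^(26) with u = w^108.
108 = 4*27 + 0, so 108 is a multiple of 27 and u = (w^27)^4 = 1.
Every one of the 27 terms equals 1: S = 27

S = 27


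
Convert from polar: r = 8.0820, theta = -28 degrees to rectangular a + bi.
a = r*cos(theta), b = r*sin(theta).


a = 8.0820*cos(-28°) = 8.0820*0.88295 = 7.1360
b = 8.0820*sin(-28°) = 8.0820*(-0.46947) = -3.7943

7.1360 - 3.7943i


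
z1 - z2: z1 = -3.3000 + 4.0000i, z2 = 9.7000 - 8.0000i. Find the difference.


Real: -3.3 - 9.7 = -13
Imag: 4 + 8 = 12

-13.0000 + 12.0000i


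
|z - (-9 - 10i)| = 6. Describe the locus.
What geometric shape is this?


|z - z0| = r is a circle with center z0 and radius r.
Center = (-9, -10), radius = 6

Circle with center (-9, -10) and radius 6


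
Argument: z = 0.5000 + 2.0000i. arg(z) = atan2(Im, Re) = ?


Re = 0.5, Im = 2
arg = atan2(2, 0.5) = 75.9638 degrees

arg(z) = 75.9638 degrees


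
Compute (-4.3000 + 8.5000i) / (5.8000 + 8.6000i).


Conjugate of z2 = 5.8000 - 8.6000i
Numerator: (-4.3000 + 8.5000i)(5.8000 - 8.6000i) = 48.1600 + 86.2800i
Denominator: 5.8^2 + 8.6^2 = 107.6
Result = (48.1600 + 86.2800i)/107.6

0.4476 + 0.8019i


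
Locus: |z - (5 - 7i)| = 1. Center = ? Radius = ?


|z - z0| = r is a circle with center z0 and radius r.
Center = (5, -7), radius = 1

Circle with center (5, -7) and radius 1


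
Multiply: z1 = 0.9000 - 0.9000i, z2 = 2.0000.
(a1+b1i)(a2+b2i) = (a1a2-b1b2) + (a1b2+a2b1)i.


Real = 0.9*2 - (-0.9)*0 = 1.8 - 0 = 1.8
Imag = 0.9*0 + 2*(-0.9) = 0 - (1.8) = -1.8

1.8000 - 1.8000i


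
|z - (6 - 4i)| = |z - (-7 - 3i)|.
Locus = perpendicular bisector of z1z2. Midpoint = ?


Equal distances means the locus is the perpendicular bisector of z1 and z2.
Midpoint = ((6+(-7))/2, (-4+(-3))/2) = (-0.5000, -3.5000)

Perpendicular bisector through (-0.5000, -3.5000)


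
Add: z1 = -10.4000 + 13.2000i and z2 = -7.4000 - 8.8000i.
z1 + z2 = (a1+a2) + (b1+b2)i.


Real: -10.4 - 7.4 = -17.8
Imag: 13.2 - 8.8 = 4.4

-17.8000 + 4.4000i


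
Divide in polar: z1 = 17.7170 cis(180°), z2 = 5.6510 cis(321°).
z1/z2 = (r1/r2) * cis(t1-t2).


r = 17.7170 / 5.6510 = 3.1352
theta = 180° - 321° = -141° = 219° (mod 360)

3.1352 cis(219°)


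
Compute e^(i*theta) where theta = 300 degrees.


cos(300°) = 0.5000
sin(300°) = -0.8660

e^(i*300°) = 0.5000 - 0.8660i


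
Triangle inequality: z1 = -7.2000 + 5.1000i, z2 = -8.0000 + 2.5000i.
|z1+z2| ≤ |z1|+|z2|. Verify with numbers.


|z1| = sqrt((-7.2)^2 + 5.1^2) = sqrt(77.85) = 8.8233
|z2| = sqrt((-8)^2 + 2.5^2) = sqrt(70.25) = 8.3815
z1+z2 = -15.2000 + 7.6000i
|z1+z2| = sqrt(288.8) = 16.9941
|z1|+|z2| = 8.8233 + 8.3815 = 17.2048

|z1+z2| = 16.9941 ≤ |z1|+|z2| = 17.2048 (verified)


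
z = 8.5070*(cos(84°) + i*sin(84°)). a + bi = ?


a = 8.5070*cos(84°) = 8.5070*0.10453 = 0.8892
b = 8.5070*sin(84°) = 8.5070*0.99452 = 8.4604

0.8892 + 8.4604i


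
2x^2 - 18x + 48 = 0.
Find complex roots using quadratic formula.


disc = (-18)^2 - 4*2*48 = 324 - 384 = -60
sqrt(|disc|) = sqrt(60) = 7.7460
Real part = 18/(2*2) = 4.5000
Imag part = 7.7460/(2*2) = 1.9365

4.5000 ± 1.9365i


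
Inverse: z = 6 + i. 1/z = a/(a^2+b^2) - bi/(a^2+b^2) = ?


|z|^2 = 36+1 = 37
1/z = (6 - 1i)/37

1/z = 0.1622 - 0.0270i


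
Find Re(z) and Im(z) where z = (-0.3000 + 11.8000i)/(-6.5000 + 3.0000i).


Multiply by conjugate: (-0.3000 + 11.8000i)(-6.5000 - 3.0000i) / ((-6.5)^2 + 3^2)
Numerator real = -0.3*(-6.5) + 11.8*3 = 37.35
Numerator imag = 11.8*(-6.5) - (-0.3)*3 = -75.8
Denominator = 51.25
Re(z) = 37.35/51.25 = 0.7288
Im(z) = -75.8/51.25 = -1.4790

Re(z) = 0.7288, Im(z) = -1.4790


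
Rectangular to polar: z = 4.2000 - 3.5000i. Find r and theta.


r = sqrt(17.64+12.25) = sqrt(29.89) = 5.4672
theta = atan2(-3.5, 4.2) = -39.8056 degrees

r = 5.4672, theta = -39.8056 degrees


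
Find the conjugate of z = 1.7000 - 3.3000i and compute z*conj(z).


z_bar = 1.7000 + 3.3000i
z*z_bar = 1.7^2 + (-3.3)^2 = 2.89 + 10.89 = 13.78

z_bar = 1.7000 + 3.3000i, z*z_bar = 13.78


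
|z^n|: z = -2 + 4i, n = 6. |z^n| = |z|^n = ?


|z| = sqrt(4+16) = sqrt(20) = 4.4721
|z^6| = |z|^6 = (sqrt(20))^6 = 20^3 = 8000

|z^6| = 8000


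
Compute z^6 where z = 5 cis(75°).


r^6 = 5^6 = 15625
n*theta = 6*75° = 450° = 90° (mod 360)
a = 15625*cos(90°) = 0
b = 15625*sin(90°) = 15625.0000

15625 cis(90°) = 0 + 15625.0000i


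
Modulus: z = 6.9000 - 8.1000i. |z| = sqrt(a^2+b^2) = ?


|z| = sqrt(6.9^2 + (-8.1)^2) = sqrt(47.61 + 65.61) = sqrt(113.22) = 10.6405

|z| = 10.6405


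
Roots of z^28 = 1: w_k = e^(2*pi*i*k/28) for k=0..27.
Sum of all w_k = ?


The sum of all 28th roots of unity is 0.
Geometric series: (1 - w^28)/(1 - w) = (1-1)/(1-w) = 0 since w^28 = 1, w ≠ 1.
Alternatively: coefficient of z^27 in z^28 - 1 is 0.

0


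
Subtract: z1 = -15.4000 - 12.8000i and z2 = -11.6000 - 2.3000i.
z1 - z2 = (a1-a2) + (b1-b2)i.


Real: -15.4 + 11.6 = -3.8
Imag: -12.8 + 2.3 = -10.5

-3.8000 - 10.5000i


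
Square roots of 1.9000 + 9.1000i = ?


|z| = sqrt(3.61+82.81) = 9.2962
sqrt((|z|+a)/2) = sqrt((9.2962+1.9)/2) = sqrt(5.5981) = 2.3660
sqrt((|z|-a)/2) = sqrt((9.2962-1.9)/2) = sqrt(3.6981) = 1.9230

±(2.3660 + 1.9230i) i.e. 2.3660 + 1.9230i and -2.3660 - 1.9230i


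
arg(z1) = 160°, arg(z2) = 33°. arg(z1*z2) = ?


arg(z1*z2) = 160° + 33° = 193°
Normalized to (-180°, 180°]: -167°

-167°


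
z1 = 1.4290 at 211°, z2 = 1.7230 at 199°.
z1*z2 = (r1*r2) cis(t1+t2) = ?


r = 1.4290 * 1.7230 = 2.4622
theta = 211° + 199° = 410° = 50° (mod 360)

2.4622 cis(50°)


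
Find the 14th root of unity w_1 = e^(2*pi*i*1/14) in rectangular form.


Angle = 360*1/14 = 25.7143°
a = cos(25.7143°) = 0.9010
b = sin(25.7143°) = 0.4339

0.9010 + 0.4339i


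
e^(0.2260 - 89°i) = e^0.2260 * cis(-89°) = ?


e^0.2260 = 1.2536
cos(-89°) = 0.0175
sin(-89°) = -0.99985
Real = 1.2536*0.0175 = 0.0219
Imag = 1.2536*(-0.99985) = -1.2534

0.0219 - 1.2534i


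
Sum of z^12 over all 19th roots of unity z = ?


The roots are w_k = w^k with w = e^(2*pi*i/19), and (w^k)^12 = (w^12)^k.
So S = 1 + u + u^2 + ... + u^(18) with u = w^12.
12 = 0*19 + 12, so 12 is not a multiple of 19: u = w^12 ≠ 1 (w is a primitive 19th root), while u^19 = (w^19)^12 = 1.
Geometric series: S = (1 - u^19)/(1 - u) = (1 - 1)/(1 - u) = 0

S = 0


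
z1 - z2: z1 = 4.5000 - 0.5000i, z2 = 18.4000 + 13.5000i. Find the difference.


Real: 4.5 - 18.4 = -13.9
Imag: -0.5 - 13.5 = -14

-13.9000 - 14.0000i


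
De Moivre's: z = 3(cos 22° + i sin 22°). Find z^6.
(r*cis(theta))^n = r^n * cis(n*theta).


r^6 = 3^6 = 729
n*theta = 6*22° = 132° = 132° (mod 360)
a = 729*cos(132°) = -487.7962
b = 729*sin(132°) = 541.7526

729 cis(132°) = -487.7962 + 541.7526i


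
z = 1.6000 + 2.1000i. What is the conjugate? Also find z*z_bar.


z_bar = 1.6000 - 2.1000i
z*z_bar = 1.6^2 + 2.1^2 = 2.56 + 4.41 = 6.97

z_bar = 1.6000 - 2.1000i, z*z_bar = 6.97


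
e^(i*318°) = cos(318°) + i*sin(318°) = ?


cos(318°) = 0.7431
sin(318°) = -0.6691

e^(i*318°) = 0.7431 - 0.6691i


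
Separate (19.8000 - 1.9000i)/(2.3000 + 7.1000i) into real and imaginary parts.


Multiply by conjugate: (19.8000 - 1.9000i)(2.3000 - 7.1000i) / (2.3^2 + 7.1^2)
Numerator real = 19.8*2.3 - (1.9)*7.1 = 32.05
Numerator imag = -1.9*2.3 - 19.8*7.1 = -144.95
Denominator = 55.7
Re(z) = 32.05/55.7 = 0.5754
Im(z) = -144.95/55.7 = -2.6023

Re(z) = 0.5754, Im(z) = -2.6023


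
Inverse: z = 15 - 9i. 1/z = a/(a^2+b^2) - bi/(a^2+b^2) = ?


|z|^2 = 225+81 = 306
1/z = (15 + 9i)/306

1/z = 0.0490 + 0.0294i


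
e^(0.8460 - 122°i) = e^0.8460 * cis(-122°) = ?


e^0.8460 = 2.3303
cos(-122°) = -0.52992
sin(-122°) = -0.84805
Real = 2.3303*(-0.52992) = -1.2349
Imag = 2.3303*(-0.84805) = -1.9762

-1.2349 - 1.9762i


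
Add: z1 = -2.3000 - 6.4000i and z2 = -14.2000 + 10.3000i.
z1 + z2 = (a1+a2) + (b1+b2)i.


Real: -2.3 - 14.2 = -16.5
Imag: -6.4 + 10.3 = 3.9

-16.5000 + 3.9000i


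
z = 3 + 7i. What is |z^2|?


|z| = sqrt(9+49) = sqrt(58) = 7.6158
|z^2| = |z|^2 = (sqrt(58))^2 = 58

|z^2| = 58


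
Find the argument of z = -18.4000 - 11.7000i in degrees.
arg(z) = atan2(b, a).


Re = -18.4, Im = -11.7
arg = atan2(-11.7, -18.4) = -147.5490 degrees

arg(z) = -147.5490 degrees


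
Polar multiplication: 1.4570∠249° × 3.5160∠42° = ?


r = 1.4570 * 3.5160 = 5.1228
theta = 249° + 42° = 291° = 291° (mod 360)

5.1228 cis(291°)


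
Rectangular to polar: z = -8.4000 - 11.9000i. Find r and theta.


r = sqrt(70.56+141.61) = sqrt(212.17) = 14.5661
theta = atan2(-11.9, -8.4) = -125.2176 degrees

r = 14.5661, theta = -125.2176 degrees


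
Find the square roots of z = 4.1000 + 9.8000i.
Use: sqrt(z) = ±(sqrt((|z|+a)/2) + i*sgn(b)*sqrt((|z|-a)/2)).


|z| = sqrt(16.81+96.04) = 10.6231
sqrt((|z|+a)/2) = sqrt((10.6231+4.1)/2) = sqrt(7.3615) = 2.7132
sqrt((|z|-a)/2) = sqrt((10.6231-4.1)/2) = sqrt(3.2615) = 1.8060

±(2.7132 + 1.8060i) i.e. 2.7132 + 1.8060i and -2.7132 - 1.8060i


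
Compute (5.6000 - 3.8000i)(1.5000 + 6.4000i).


Real = 5.6*1.5 - (-3.8)*6.4 = 8.4 - (-24.32) = 32.72
Imag = 5.6*6.4 + 1.5*(-3.8) = 35.84 - (5.7) = 30.14

32.7200 + 30.1400i
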